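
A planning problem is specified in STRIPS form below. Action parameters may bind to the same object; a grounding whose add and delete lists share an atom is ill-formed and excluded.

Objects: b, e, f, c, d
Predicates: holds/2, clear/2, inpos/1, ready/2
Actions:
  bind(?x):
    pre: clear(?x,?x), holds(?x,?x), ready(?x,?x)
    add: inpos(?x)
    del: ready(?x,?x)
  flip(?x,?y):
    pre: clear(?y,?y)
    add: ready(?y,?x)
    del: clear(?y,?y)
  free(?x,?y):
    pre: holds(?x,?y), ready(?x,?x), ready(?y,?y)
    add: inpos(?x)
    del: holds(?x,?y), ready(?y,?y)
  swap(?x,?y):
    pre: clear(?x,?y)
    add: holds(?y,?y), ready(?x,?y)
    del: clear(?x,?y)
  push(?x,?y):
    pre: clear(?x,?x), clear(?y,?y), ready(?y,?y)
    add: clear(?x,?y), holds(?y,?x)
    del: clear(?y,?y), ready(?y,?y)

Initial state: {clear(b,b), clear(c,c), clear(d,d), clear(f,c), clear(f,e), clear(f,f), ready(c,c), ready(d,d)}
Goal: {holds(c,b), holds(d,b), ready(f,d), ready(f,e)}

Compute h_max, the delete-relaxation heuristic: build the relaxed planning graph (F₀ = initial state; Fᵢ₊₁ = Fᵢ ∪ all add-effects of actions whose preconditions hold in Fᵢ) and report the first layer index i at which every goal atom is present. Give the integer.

F0 = init (8 atoms)
F1 = F0 ∪ {clear(b,c), clear(b,d), clear(c,d), clear(d,c), clear(f,d), holds(b,b), holds(c,b), holds(c,c), holds(c,d), holds(c,f), holds(d,b), holds(d,c), holds(d,d), holds(d,f), holds(e,e), holds(f,f), ready(b,b), ready(b,c), ready(b,d), ready(b,e), ready(b,f), ready(c,b), ready(c,d), ready(c,e), ready(c,f), ready(d,b), ready(d,c), ready(d,e), ready(d,f), ready(f,b), ready(f,c), ready(f,d), ready(f,e), ready(f,f)}  (42 atoms)
goal ⊆ F1  ⇒  h_max = 1

1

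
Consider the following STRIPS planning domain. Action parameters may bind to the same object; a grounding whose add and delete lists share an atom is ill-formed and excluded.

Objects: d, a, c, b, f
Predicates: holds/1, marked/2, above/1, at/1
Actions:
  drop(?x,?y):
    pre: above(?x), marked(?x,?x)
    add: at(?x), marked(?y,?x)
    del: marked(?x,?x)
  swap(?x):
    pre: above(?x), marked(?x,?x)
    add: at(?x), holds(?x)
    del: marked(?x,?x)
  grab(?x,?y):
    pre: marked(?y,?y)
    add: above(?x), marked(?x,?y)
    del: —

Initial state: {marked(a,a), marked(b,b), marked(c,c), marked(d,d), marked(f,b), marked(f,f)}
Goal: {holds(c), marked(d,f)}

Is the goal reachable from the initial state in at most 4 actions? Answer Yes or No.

Yes

1. grab(d,f)  →  {above(d), marked(a,a), marked(b,b), marked(c,c), marked(d,d), marked(d,f), marked(f,b), marked(f,f)}
2. grab(c,d)  →  {above(c), above(d), marked(a,a), marked(b,b), marked(c,c), marked(c,d), marked(d,d), marked(d,f), marked(f,b), marked(f,f)}
3. swap(c)  →  {above(c), above(d), at(c), holds(c), marked(a,a), marked(b,b), marked(c,d), marked(d,d), marked(d,f), marked(f,b), marked(f,f)}
optimal plan length = 3; 3 ≤ 4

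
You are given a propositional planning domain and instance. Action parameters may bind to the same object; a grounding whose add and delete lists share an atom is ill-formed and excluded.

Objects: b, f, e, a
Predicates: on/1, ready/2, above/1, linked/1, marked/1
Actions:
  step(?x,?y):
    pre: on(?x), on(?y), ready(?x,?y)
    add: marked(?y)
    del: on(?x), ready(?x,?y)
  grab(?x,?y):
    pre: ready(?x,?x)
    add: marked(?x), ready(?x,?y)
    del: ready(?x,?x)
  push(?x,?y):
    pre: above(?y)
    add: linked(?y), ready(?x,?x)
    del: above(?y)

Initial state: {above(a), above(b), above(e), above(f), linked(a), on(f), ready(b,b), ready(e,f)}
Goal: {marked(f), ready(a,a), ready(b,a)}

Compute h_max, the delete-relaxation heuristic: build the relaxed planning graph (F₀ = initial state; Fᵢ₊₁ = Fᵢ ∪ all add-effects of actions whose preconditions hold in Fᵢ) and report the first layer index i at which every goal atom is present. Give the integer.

F0 = init (8 atoms)
F1 = F0 ∪ {linked(b), linked(e), linked(f), marked(b), ready(a,a), ready(b,a), ready(b,e), ready(b,f), ready(e,e), ready(f,f)}  (18 atoms)
F2 = F1 ∪ {marked(a), marked(e), marked(f), ready(a,b), ready(a,e), ready(a,f), ready(e,a), ready(e,b), ready(f,a), ready(f,b), ready(f,e)}  (29 atoms)
goal ⊆ F2  ⇒  h_max = 2

2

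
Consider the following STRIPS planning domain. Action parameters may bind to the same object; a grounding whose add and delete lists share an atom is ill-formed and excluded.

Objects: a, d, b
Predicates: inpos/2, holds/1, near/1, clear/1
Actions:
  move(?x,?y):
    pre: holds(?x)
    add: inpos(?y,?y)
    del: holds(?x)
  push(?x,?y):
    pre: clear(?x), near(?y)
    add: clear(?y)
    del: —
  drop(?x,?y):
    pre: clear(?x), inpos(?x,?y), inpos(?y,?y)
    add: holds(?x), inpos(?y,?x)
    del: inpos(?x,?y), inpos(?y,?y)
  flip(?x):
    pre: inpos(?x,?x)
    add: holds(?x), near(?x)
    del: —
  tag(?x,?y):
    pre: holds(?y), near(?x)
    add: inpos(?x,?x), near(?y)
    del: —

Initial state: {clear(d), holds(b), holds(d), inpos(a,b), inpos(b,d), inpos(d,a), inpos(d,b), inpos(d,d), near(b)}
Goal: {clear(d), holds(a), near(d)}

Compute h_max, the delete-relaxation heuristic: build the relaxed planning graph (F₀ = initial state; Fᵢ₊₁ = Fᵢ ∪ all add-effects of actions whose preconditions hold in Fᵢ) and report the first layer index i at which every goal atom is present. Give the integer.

F0 = init (9 atoms)
F1 = F0 ∪ {clear(b), inpos(a,a), inpos(b,b), near(d)}  (13 atoms)
F2 = F1 ∪ {holds(a), inpos(a,d), near(a)}  (16 atoms)
goal ⊆ F2  ⇒  h_max = 2

2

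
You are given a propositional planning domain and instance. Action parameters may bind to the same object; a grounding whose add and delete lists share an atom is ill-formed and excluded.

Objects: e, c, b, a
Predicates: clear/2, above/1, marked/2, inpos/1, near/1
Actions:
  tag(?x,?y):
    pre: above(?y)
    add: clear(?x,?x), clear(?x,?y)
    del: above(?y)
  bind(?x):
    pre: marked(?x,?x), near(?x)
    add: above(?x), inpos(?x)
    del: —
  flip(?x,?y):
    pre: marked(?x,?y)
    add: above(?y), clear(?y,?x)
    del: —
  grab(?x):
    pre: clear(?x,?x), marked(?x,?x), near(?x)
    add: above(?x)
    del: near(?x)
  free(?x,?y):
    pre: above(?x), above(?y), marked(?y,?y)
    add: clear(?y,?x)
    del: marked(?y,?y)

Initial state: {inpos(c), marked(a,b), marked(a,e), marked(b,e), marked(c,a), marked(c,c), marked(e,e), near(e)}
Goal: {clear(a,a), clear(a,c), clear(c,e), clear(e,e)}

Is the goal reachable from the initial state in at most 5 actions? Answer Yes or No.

Yes

1. flip(e,e)  →  {above(e), clear(e,e), inpos(c), marked(a,b), marked(a,e), marked(b,e), marked(c,a), marked(c,c), marked(e,e), near(e)}
2. tag(c,e)  →  {clear(c,c), clear(c,e), clear(e,e), inpos(c), marked(a,b), marked(a,e), marked(b,e), marked(c,a), marked(c,c), marked(e,e), near(e)}
3. flip(c,c)  →  {above(c), clear(c,c), clear(c,e), clear(e,e), inpos(c), marked(a,b), marked(a,e), marked(b,e), marked(c,a), marked(c,c), marked(e,e), near(e)}
4. tag(a,c)  →  {clear(a,a), clear(a,c), clear(c,c), clear(c,e), clear(e,e), inpos(c), marked(a,b), marked(a,e), marked(b,e), marked(c,a), marked(c,c), marked(e,e), near(e)}
optimal plan length = 4; 4 ≤ 5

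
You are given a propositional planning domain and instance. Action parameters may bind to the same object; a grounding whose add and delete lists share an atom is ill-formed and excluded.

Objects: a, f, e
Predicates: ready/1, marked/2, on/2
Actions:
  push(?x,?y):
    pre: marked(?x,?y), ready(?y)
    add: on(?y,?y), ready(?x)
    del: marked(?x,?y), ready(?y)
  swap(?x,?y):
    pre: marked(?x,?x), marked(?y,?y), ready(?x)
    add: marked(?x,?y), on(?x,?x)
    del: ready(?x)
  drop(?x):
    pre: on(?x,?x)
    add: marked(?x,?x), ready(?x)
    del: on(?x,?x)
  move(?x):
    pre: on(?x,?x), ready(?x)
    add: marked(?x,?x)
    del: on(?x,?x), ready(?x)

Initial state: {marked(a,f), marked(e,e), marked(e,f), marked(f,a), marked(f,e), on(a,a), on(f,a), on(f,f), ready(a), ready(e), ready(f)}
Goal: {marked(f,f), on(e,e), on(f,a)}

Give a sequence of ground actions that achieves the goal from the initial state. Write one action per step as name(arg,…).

push(f,e); drop(f)

1. push(f,e)  →  {marked(a,f), marked(e,e), marked(e,f), marked(f,a), on(a,a), on(e,e), on(f,a), on(f,f), ready(a), ready(f)}
2. drop(f)  →  {marked(a,f), marked(e,e), marked(e,f), marked(f,a), marked(f,f), on(a,a), on(e,e), on(f,a), ready(a), ready(f)}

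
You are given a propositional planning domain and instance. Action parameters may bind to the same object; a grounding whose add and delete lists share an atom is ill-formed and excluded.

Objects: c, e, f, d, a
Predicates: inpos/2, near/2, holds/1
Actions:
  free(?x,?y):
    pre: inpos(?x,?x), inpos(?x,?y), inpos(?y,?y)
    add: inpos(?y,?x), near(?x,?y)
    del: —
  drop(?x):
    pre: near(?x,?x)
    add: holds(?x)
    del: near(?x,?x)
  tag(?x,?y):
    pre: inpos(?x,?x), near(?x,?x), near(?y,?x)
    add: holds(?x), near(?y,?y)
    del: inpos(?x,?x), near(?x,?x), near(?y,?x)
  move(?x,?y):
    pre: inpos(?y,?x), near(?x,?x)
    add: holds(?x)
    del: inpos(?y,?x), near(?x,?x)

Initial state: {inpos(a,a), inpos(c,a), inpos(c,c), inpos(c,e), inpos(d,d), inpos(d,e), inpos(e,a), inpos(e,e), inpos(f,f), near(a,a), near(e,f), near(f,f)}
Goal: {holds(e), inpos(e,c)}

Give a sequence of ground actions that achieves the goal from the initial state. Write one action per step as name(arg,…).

1. free(c,e)  →  {inpos(a,a), inpos(c,a), inpos(c,c), inpos(c,e), inpos(d,d), inpos(d,e), inpos(e,a), inpos(e,c), inpos(e,e), inpos(f,f), near(a,a), near(c,e), near(e,f), near(f,f)}
2. free(e,e)  →  {inpos(a,a), inpos(c,a), inpos(c,c), inpos(c,e), inpos(d,d), inpos(d,e), inpos(e,a), inpos(e,c), inpos(e,e), inpos(f,f), near(a,a), near(c,e), near(e,e), near(e,f), near(f,f)}
3. drop(e)  →  {holds(e), inpos(a,a), inpos(c,a), inpos(c,c), inpos(c,e), inpos(d,d), inpos(d,e), inpos(e,a), inpos(e,c), inpos(e,e), inpos(f,f), near(a,a), near(c,e), near(e,f), near(f,f)}

free(c,e); free(e,e); drop(e)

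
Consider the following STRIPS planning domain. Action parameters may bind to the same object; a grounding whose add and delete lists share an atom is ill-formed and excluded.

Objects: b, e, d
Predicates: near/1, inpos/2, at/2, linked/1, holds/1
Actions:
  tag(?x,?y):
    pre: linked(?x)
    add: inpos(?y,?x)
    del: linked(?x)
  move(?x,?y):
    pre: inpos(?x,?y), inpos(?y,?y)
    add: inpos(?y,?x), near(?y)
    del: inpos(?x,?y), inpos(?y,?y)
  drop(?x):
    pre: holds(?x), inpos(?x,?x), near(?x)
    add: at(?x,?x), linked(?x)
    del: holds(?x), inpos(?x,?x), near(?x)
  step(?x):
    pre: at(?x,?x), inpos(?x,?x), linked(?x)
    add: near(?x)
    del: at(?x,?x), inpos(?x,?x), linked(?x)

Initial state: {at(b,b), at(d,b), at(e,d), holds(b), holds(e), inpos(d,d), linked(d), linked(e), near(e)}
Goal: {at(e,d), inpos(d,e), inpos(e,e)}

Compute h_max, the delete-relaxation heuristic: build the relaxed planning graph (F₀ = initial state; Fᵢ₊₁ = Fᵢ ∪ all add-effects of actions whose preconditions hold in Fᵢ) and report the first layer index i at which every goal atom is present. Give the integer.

1

F0 = init (9 atoms)
F1 = F0 ∪ {inpos(b,d), inpos(b,e), inpos(d,e), inpos(e,d), inpos(e,e)}  (14 atoms)
goal ⊆ F1  ⇒  h_max = 1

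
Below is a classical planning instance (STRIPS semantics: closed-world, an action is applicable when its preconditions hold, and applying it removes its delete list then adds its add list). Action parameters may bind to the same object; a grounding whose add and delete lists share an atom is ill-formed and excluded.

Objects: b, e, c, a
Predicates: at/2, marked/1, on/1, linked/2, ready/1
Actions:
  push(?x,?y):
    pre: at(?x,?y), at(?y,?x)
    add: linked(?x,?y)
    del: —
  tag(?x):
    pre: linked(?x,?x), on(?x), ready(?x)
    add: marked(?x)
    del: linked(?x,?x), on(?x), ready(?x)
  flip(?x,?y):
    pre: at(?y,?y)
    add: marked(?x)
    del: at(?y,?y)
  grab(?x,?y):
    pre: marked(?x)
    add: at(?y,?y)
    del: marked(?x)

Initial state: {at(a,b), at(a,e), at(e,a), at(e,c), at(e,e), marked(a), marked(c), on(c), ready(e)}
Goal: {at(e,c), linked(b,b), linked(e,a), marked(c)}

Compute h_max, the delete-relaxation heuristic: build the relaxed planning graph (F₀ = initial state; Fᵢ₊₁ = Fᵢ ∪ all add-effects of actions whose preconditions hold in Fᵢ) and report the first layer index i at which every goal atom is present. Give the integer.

F0 = init (9 atoms)
F1 = F0 ∪ {at(a,a), at(b,b), at(c,c), linked(a,e), linked(e,a), linked(e,e), marked(b), marked(e)}  (17 atoms)
F2 = F1 ∪ {linked(a,a), linked(b,b), linked(c,c)}  (20 atoms)
goal ⊆ F2  ⇒  h_max = 2

2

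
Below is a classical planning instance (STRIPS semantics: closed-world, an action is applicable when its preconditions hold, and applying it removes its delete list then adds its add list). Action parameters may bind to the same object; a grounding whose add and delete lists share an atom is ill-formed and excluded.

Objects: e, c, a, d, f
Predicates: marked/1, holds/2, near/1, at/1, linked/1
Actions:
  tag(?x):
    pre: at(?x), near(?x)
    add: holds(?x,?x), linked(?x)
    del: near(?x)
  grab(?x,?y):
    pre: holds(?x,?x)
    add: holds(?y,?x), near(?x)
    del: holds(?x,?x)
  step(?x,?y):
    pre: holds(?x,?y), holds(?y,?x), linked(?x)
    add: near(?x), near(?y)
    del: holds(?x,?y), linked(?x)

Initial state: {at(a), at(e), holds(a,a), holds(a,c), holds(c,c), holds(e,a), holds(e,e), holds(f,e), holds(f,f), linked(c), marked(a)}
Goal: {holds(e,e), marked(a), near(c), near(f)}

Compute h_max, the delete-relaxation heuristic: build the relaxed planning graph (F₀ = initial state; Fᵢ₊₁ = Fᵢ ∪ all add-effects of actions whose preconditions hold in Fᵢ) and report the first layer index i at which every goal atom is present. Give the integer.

1

F0 = init (11 atoms)
F1 = F0 ∪ {holds(a,e), holds(a,f), holds(c,a), holds(c,e), holds(c,f), holds(d,a), holds(d,c), holds(d,e), holds(d,f), holds(e,c), holds(e,f), holds(f,a), holds(f,c), near(a), near(c), near(e), near(f)}  (28 atoms)
goal ⊆ F1  ⇒  h_max = 1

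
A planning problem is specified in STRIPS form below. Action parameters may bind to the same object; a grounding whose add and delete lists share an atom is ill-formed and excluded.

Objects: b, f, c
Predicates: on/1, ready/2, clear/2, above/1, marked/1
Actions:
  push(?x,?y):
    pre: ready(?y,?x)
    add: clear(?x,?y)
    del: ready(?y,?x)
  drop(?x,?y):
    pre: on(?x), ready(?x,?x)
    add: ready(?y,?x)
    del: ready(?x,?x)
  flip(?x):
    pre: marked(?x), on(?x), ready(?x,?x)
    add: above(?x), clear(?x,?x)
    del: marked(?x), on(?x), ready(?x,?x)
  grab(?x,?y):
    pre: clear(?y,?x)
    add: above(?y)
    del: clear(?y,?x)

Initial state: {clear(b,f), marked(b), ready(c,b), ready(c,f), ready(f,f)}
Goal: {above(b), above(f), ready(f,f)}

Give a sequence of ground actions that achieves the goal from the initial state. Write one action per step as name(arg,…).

push(f,c); grab(f,b); grab(c,f)

1. push(f,c)  →  {clear(b,f), clear(f,c), marked(b), ready(c,b), ready(f,f)}
2. grab(f,b)  →  {above(b), clear(f,c), marked(b), ready(c,b), ready(f,f)}
3. grab(c,f)  →  {above(b), above(f), marked(b), ready(c,b), ready(f,f)}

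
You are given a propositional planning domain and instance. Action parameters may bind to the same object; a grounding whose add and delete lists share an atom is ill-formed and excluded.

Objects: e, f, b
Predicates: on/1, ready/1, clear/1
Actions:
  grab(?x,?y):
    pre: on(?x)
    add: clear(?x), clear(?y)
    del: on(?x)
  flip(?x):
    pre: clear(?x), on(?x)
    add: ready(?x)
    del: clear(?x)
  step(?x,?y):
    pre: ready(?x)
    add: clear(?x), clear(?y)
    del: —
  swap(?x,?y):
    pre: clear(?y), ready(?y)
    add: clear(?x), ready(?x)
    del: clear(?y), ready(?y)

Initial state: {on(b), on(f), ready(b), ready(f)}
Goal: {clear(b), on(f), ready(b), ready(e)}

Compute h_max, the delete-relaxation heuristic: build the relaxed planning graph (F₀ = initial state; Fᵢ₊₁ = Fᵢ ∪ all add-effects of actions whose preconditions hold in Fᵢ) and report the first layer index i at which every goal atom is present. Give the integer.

F0 = init (4 atoms)
F1 = F0 ∪ {clear(b), clear(e), clear(f)}  (7 atoms)
F2 = F1 ∪ {ready(e)}  (8 atoms)
goal ⊆ F2  ⇒  h_max = 2

2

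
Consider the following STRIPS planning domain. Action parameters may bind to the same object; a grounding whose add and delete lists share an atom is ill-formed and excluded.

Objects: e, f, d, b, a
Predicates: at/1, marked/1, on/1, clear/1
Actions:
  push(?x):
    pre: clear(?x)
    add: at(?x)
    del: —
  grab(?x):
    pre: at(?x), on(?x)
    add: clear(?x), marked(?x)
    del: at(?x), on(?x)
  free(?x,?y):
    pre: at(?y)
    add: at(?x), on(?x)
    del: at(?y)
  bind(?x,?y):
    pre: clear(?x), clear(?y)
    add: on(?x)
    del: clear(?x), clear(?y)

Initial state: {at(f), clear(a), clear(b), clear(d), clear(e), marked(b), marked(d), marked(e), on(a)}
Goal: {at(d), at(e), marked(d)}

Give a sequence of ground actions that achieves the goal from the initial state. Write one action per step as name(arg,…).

1. push(e)  →  {at(e), at(f), clear(a), clear(b), clear(d), clear(e), marked(b), marked(d), marked(e), on(a)}
2. push(d)  →  {at(d), at(e), at(f), clear(a), clear(b), clear(d), clear(e), marked(b), marked(d), marked(e), on(a)}

push(e); push(d)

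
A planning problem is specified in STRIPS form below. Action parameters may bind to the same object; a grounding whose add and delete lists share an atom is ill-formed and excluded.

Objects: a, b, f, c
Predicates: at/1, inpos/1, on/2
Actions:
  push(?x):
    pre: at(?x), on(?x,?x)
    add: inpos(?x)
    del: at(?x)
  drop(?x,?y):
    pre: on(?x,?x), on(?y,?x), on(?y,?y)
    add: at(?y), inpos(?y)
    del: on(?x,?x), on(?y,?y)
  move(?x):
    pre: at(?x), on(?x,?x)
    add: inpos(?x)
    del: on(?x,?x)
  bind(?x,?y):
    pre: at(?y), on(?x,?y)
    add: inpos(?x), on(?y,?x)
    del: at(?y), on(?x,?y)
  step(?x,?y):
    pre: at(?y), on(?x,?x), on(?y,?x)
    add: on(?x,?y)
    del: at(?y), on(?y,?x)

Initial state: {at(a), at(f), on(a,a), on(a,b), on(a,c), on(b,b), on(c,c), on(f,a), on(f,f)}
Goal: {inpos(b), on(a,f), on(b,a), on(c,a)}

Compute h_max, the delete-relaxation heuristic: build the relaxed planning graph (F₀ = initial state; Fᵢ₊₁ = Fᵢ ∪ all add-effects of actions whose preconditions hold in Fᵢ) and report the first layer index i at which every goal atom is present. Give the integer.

1

F0 = init (9 atoms)
F1 = F0 ∪ {at(b), at(c), inpos(a), inpos(b), inpos(c), inpos(f), on(a,f), on(b,a), on(c,a)}  (18 atoms)
goal ⊆ F1  ⇒  h_max = 1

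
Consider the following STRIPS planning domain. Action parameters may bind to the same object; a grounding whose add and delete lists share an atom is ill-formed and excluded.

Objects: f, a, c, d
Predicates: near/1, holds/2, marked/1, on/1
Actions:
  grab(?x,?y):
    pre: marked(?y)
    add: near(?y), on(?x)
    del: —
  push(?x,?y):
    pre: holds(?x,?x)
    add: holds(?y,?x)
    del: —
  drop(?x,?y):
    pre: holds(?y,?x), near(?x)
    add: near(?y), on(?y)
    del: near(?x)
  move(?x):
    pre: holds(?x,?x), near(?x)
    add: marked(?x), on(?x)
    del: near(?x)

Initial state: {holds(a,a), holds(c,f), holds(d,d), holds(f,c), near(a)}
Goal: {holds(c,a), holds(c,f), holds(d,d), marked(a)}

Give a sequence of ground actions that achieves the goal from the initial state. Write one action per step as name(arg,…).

push(a,c); move(a)

1. push(a,c)  →  {holds(a,a), holds(c,a), holds(c,f), holds(d,d), holds(f,c), near(a)}
2. move(a)  →  {holds(a,a), holds(c,a), holds(c,f), holds(d,d), holds(f,c), marked(a), on(a)}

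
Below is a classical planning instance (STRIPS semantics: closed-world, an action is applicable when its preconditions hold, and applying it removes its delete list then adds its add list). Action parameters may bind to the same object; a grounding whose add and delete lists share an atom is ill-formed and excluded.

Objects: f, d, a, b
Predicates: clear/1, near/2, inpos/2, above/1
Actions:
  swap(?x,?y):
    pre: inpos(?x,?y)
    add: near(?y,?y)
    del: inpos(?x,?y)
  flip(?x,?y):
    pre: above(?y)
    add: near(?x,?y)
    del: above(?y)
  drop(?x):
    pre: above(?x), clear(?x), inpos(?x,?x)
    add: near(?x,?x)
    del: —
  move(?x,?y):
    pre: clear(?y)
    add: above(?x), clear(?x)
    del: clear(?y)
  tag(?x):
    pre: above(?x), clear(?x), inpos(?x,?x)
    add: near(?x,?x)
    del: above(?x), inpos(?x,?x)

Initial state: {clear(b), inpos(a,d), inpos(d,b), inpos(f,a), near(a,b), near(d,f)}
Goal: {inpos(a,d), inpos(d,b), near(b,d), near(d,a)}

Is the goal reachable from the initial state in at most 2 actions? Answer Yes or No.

1. move(d,b)  →  {above(d), clear(d), inpos(a,d), inpos(d,b), inpos(f,a), near(a,b), near(d,f)}
2. flip(b,d)  →  {clear(d), inpos(a,d), inpos(d,b), inpos(f,a), near(a,b), near(b,d), near(d,f)}
3. move(a,d)  →  {above(a), clear(a), inpos(a,d), inpos(d,b), inpos(f,a), near(a,b), near(b,d), near(d,f)}
4. flip(d,a)  →  {clear(a), inpos(a,d), inpos(d,b), inpos(f,a), near(a,b), near(b,d), near(d,a), near(d,f)}
optimal plan length = 4; 4 > 2

No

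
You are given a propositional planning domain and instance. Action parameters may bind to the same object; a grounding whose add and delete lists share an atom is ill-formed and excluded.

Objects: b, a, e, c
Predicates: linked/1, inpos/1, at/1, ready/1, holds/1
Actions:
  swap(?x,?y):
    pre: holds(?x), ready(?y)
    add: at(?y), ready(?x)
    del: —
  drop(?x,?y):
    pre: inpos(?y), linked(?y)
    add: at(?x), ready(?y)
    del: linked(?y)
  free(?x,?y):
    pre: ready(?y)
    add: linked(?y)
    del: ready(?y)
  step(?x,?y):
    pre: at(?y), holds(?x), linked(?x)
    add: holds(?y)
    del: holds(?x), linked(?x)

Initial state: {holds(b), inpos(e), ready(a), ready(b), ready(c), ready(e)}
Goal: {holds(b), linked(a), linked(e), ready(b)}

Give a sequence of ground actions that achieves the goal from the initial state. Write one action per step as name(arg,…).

1. free(b,a)  →  {holds(b), inpos(e), linked(a), ready(b), ready(c), ready(e)}
2. free(b,e)  →  {holds(b), inpos(e), linked(a), linked(e), ready(b), ready(c)}

free(b,a); free(b,e)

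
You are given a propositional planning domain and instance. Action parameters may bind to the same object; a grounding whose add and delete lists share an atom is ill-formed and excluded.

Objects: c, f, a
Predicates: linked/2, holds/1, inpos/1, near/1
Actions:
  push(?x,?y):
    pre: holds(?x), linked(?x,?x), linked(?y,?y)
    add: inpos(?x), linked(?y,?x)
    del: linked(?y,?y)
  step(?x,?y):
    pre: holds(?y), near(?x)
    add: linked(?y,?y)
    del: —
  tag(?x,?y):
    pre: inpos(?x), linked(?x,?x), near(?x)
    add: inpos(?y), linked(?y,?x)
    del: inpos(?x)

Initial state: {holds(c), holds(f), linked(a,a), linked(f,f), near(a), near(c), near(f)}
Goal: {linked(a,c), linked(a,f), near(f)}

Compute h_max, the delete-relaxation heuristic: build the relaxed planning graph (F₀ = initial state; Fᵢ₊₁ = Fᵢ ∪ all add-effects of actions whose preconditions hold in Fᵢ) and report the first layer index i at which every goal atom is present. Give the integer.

2

F0 = init (7 atoms)
F1 = F0 ∪ {inpos(f), linked(a,f), linked(c,c)}  (10 atoms)
F2 = F1 ∪ {inpos(a), inpos(c), linked(a,c), linked(c,f), linked(f,c)}  (15 atoms)
goal ⊆ F2  ⇒  h_max = 2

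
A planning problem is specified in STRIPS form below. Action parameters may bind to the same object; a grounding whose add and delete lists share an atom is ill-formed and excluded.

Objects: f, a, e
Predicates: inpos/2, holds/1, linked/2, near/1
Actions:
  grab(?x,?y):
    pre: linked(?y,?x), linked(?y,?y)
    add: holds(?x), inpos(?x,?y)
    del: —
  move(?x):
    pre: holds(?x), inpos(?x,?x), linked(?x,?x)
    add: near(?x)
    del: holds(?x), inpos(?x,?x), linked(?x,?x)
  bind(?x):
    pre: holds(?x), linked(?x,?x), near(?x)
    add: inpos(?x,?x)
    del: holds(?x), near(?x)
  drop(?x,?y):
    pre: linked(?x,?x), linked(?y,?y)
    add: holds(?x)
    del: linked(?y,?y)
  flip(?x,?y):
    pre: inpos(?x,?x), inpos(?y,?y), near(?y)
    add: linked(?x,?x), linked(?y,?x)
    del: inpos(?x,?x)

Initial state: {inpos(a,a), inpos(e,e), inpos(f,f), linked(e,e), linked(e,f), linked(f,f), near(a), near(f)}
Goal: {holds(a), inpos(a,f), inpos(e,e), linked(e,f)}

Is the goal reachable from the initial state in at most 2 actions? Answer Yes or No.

Yes

1. flip(a,f)  →  {inpos(e,e), inpos(f,f), linked(a,a), linked(e,e), linked(e,f), linked(f,a), linked(f,f), near(a), near(f)}
2. grab(a,f)  →  {holds(a), inpos(a,f), inpos(e,e), inpos(f,f), linked(a,a), linked(e,e), linked(e,f), linked(f,a), linked(f,f), near(a), near(f)}
optimal plan length = 2; 2 ≤ 2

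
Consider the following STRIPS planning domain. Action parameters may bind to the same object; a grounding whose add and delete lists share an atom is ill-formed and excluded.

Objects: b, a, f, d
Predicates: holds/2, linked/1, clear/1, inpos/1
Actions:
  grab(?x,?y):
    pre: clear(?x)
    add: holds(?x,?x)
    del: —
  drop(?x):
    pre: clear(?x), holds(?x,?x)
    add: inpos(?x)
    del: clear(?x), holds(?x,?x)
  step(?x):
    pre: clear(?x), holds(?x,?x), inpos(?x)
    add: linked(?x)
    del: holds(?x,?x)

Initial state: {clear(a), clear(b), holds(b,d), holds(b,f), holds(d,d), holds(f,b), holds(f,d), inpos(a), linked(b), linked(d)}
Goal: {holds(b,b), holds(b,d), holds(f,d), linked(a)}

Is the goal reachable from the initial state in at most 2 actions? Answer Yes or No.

1. grab(b,b)  →  {clear(a), clear(b), holds(b,b), holds(b,d), holds(b,f), holds(d,d), holds(f,b), holds(f,d), inpos(a), linked(b), linked(d)}
2. grab(a,b)  →  {clear(a), clear(b), holds(a,a), holds(b,b), holds(b,d), holds(b,f), holds(d,d), holds(f,b), holds(f,d), inpos(a), linked(b), linked(d)}
3. step(a)  →  {clear(a), clear(b), holds(b,b), holds(b,d), holds(b,f), holds(d,d), holds(f,b), holds(f,d), inpos(a), linked(a), linked(b), linked(d)}
optimal plan length = 3; 3 > 2

No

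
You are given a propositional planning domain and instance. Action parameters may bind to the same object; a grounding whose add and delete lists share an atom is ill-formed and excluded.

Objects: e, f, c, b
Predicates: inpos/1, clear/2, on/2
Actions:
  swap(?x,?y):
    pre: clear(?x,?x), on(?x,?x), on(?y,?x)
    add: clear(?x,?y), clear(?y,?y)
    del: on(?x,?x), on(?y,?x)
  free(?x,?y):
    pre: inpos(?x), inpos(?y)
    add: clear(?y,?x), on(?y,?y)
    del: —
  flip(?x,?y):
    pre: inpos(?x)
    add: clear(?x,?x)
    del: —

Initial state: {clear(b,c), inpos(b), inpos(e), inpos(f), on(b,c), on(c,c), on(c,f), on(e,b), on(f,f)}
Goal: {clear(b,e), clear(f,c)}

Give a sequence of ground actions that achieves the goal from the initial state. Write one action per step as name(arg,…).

free(e,b); free(f,f); swap(f,c)

1. free(e,b)  →  {clear(b,c), clear(b,e), inpos(b), inpos(e), inpos(f), on(b,b), on(b,c), on(c,c), on(c,f), on(e,b), on(f,f)}
2. free(f,f)  →  {clear(b,c), clear(b,e), clear(f,f), inpos(b), inpos(e), inpos(f), on(b,b), on(b,c), on(c,c), on(c,f), on(e,b), on(f,f)}
3. swap(f,c)  →  {clear(b,c), clear(b,e), clear(c,c), clear(f,c), clear(f,f), inpos(b), inpos(e), inpos(f), on(b,b), on(b,c), on(c,c), on(e,b)}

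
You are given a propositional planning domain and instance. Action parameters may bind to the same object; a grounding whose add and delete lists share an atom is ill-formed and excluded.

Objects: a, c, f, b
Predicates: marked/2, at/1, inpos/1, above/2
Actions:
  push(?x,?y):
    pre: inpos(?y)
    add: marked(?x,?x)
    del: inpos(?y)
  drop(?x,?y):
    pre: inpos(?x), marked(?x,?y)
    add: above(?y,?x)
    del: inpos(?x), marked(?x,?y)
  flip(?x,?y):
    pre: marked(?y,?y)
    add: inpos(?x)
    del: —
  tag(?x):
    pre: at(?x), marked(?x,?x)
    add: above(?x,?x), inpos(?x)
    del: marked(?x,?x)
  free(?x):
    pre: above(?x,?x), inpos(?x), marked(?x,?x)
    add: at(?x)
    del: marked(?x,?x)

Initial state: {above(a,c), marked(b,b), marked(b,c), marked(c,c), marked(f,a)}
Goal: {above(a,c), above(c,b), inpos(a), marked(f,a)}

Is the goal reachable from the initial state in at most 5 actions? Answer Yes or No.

1. flip(a,c)  →  {above(a,c), inpos(a), marked(b,b), marked(b,c), marked(c,c), marked(f,a)}
2. flip(b,c)  →  {above(a,c), inpos(a), inpos(b), marked(b,b), marked(b,c), marked(c,c), marked(f,a)}
3. drop(b,c)  →  {above(a,c), above(c,b), inpos(a), marked(b,b), marked(c,c), marked(f,a)}
optimal plan length = 3; 3 ≤ 5

Yes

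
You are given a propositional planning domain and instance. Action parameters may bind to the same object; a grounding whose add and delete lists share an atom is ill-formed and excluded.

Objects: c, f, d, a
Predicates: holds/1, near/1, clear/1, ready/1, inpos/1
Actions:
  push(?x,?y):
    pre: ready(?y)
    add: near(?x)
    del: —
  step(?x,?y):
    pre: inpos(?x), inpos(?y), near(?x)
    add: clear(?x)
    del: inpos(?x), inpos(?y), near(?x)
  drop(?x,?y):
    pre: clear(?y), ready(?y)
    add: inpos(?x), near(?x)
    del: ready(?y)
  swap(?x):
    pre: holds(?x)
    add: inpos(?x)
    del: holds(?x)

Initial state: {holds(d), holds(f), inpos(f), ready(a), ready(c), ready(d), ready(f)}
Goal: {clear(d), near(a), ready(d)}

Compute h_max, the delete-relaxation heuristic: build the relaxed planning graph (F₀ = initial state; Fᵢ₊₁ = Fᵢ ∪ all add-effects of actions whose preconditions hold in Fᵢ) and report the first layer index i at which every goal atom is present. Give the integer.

F0 = init (7 atoms)
F1 = F0 ∪ {inpos(d), near(a), near(c), near(d), near(f)}  (12 atoms)
F2 = F1 ∪ {clear(d), clear(f)}  (14 atoms)
goal ⊆ F2  ⇒  h_max = 2

2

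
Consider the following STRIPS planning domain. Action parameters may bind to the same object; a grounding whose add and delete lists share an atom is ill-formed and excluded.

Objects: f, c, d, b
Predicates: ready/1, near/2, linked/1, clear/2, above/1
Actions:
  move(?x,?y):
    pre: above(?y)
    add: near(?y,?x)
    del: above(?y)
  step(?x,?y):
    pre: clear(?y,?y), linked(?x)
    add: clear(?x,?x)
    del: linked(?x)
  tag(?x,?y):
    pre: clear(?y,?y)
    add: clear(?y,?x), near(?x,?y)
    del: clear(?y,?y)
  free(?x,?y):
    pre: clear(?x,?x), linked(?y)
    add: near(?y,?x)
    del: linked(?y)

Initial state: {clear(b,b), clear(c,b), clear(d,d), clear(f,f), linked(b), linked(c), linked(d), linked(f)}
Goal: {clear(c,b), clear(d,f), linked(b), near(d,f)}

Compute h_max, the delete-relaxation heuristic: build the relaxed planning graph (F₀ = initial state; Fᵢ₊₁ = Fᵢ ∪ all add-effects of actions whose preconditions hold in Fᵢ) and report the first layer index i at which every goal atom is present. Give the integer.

1

F0 = init (8 atoms)
F1 = F0 ∪ {clear(b,c), clear(b,d), clear(b,f), clear(c,c), clear(d,b), clear(d,c), clear(d,f), clear(f,b), clear(f,c), clear(f,d), near(b,b), near(b,d), near(b,f), near(c,b), near(c,d), near(c,f), near(d,b), near(d,d), near(d,f), near(f,b), near(f,d), near(f,f)}  (30 atoms)
goal ⊆ F1  ⇒  h_max = 1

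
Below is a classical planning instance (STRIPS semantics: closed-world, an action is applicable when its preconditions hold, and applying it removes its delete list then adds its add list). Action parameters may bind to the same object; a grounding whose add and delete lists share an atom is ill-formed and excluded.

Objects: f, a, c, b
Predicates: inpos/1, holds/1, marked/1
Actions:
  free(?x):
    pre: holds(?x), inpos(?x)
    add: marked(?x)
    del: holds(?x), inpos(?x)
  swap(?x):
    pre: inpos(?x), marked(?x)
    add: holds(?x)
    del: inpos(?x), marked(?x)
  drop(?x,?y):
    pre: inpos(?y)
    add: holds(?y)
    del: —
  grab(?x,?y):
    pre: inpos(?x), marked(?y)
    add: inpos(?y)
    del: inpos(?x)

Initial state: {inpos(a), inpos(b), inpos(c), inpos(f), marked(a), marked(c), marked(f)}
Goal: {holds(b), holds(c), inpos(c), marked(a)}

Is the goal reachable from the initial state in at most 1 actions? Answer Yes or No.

1. drop(f,c)  →  {holds(c), inpos(a), inpos(b), inpos(c), inpos(f), marked(a), marked(c), marked(f)}
2. drop(f,b)  →  {holds(b), holds(c), inpos(a), inpos(b), inpos(c), inpos(f), marked(a), marked(c), marked(f)}
optimal plan length = 2; 2 > 1

No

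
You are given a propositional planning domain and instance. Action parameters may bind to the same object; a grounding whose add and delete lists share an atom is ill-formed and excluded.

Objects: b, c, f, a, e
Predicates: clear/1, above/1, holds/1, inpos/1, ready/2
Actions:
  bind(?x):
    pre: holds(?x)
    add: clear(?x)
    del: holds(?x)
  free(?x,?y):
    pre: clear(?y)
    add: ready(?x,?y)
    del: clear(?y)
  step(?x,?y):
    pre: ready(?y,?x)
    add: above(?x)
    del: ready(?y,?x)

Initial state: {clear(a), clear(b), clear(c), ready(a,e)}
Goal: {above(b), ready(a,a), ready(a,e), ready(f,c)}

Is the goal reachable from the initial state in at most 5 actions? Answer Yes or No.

1. free(b,b)  →  {clear(a), clear(c), ready(a,e), ready(b,b)}
2. free(f,c)  →  {clear(a), ready(a,e), ready(b,b), ready(f,c)}
3. free(a,a)  →  {ready(a,a), ready(a,e), ready(b,b), ready(f,c)}
4. step(b,b)  →  {above(b), ready(a,a), ready(a,e), ready(f,c)}
optimal plan length = 4; 4 ≤ 5

Yes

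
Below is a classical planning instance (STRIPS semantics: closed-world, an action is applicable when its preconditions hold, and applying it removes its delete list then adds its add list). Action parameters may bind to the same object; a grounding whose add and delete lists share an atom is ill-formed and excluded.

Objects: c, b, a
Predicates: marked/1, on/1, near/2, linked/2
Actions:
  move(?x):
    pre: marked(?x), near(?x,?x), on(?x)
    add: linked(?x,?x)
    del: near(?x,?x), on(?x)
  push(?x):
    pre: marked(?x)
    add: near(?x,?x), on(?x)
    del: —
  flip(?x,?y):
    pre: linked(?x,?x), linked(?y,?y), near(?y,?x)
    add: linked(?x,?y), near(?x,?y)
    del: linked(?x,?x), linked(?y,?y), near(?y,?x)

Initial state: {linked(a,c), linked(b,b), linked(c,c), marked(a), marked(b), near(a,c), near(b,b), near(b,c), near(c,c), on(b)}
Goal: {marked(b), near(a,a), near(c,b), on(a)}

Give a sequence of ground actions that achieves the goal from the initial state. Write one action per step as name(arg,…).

push(a); flip(c,b)

1. push(a)  →  {linked(a,c), linked(b,b), linked(c,c), marked(a), marked(b), near(a,a), near(a,c), near(b,b), near(b,c), near(c,c), on(a), on(b)}
2. flip(c,b)  →  {linked(a,c), linked(c,b), marked(a), marked(b), near(a,a), near(a,c), near(b,b), near(c,b), near(c,c), on(a), on(b)}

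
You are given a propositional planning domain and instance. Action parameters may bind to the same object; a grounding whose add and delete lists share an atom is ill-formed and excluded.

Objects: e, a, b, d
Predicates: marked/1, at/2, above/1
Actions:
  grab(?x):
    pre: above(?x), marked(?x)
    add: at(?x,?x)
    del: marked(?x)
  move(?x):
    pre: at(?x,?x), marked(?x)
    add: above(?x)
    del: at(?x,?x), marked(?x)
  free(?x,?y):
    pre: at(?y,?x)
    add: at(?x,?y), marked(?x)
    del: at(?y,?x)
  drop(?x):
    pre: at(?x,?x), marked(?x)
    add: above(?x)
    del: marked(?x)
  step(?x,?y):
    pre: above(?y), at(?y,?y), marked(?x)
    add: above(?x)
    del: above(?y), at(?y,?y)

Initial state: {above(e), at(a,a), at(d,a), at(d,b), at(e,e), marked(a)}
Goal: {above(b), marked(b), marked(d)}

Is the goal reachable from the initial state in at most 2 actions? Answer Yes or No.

No

1. free(b,d)  →  {above(e), at(a,a), at(b,d), at(d,a), at(e,e), marked(a), marked(b)}
2. free(d,b)  →  {above(e), at(a,a), at(d,a), at(d,b), at(e,e), marked(a), marked(b), marked(d)}
3. step(b,e)  →  {above(b), at(a,a), at(d,a), at(d,b), marked(a), marked(b), marked(d)}
optimal plan length = 3; 3 > 2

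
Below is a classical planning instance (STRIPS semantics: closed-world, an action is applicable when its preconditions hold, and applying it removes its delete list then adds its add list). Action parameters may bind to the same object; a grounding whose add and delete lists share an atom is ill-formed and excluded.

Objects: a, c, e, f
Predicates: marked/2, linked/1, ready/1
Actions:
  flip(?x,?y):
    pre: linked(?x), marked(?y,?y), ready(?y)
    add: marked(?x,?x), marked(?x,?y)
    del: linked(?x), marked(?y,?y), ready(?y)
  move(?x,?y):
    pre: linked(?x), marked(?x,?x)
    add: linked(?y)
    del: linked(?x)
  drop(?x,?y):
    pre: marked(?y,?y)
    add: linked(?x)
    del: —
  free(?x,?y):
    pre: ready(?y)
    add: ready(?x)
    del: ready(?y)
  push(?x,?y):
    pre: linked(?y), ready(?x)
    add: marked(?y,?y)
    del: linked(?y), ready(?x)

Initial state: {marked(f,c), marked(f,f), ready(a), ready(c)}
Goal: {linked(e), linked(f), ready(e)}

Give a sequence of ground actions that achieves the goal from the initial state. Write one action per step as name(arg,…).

1. drop(e,f)  →  {linked(e), marked(f,c), marked(f,f), ready(a), ready(c)}
2. drop(f,f)  →  {linked(e), linked(f), marked(f,c), marked(f,f), ready(a), ready(c)}
3. free(e,a)  →  {linked(e), linked(f), marked(f,c), marked(f,f), ready(c), ready(e)}

drop(e,f); drop(f,f); free(e,a)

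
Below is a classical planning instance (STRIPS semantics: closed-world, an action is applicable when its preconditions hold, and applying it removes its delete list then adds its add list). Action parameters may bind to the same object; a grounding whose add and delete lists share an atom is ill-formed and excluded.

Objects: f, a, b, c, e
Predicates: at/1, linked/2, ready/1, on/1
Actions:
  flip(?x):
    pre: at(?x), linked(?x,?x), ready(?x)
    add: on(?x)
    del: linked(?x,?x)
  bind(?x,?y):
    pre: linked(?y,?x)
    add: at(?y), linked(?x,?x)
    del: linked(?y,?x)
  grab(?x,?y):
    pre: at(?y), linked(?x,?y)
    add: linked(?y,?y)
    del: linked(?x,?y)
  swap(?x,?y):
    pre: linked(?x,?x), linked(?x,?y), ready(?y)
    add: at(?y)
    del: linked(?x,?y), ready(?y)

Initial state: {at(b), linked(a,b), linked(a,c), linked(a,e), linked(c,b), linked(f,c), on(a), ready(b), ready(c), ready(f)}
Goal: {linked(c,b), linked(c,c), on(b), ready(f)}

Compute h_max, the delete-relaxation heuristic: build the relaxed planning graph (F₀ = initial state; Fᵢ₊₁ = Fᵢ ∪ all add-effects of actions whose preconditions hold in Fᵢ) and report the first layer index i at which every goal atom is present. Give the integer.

F0 = init (10 atoms)
F1 = F0 ∪ {at(a), at(c), at(f), linked(b,b), linked(c,c), linked(e,e)}  (16 atoms)
F2 = F1 ∪ {on(b), on(c)}  (18 atoms)
goal ⊆ F2  ⇒  h_max = 2

2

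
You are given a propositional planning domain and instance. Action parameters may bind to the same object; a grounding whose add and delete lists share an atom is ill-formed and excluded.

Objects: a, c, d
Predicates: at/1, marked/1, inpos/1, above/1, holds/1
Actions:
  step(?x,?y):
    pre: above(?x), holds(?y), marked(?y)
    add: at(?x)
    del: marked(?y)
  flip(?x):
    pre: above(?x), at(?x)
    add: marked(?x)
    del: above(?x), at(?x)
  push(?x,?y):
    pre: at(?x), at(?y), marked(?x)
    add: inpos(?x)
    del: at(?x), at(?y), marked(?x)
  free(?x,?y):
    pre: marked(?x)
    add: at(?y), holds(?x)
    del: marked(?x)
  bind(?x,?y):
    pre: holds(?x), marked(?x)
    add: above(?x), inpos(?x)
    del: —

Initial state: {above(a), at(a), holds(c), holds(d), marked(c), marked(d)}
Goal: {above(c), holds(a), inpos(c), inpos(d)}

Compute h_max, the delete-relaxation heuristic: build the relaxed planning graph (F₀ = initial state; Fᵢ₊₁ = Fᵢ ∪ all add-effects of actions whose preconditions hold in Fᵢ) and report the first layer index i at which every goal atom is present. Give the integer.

F0 = init (6 atoms)
F1 = F0 ∪ {above(c), above(d), at(c), at(d), inpos(c), inpos(d), marked(a)}  (13 atoms)
F2 = F1 ∪ {holds(a), inpos(a)}  (15 atoms)
goal ⊆ F2  ⇒  h_max = 2

2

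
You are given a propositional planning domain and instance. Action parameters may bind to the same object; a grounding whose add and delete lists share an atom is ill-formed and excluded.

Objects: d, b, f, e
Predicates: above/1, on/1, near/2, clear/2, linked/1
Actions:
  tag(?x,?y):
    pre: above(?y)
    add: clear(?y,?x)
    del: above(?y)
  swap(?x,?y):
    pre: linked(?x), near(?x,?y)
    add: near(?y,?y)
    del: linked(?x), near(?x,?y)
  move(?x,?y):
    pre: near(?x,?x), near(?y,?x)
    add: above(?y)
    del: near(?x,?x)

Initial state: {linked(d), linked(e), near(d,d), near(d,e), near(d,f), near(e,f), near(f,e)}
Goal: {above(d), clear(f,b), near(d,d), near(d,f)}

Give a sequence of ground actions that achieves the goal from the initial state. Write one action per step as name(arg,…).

1. swap(d,e)  →  {linked(e), near(d,d), near(d,f), near(e,e), near(e,f), near(f,e)}
2. swap(e,f)  →  {near(d,d), near(d,f), near(e,e), near(f,e), near(f,f)}
3. move(f,d)  →  {above(d), near(d,d), near(d,f), near(e,e), near(f,e)}
4. move(e,f)  →  {above(d), above(f), near(d,d), near(d,f), near(f,e)}
5. tag(b,f)  →  {above(d), clear(f,b), near(d,d), near(d,f), near(f,e)}

swap(d,e); swap(e,f); move(f,d); move(e,f); tag(b,f)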